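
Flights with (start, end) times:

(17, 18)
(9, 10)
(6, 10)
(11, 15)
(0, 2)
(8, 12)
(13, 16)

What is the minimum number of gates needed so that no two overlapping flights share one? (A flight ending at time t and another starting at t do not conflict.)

3

Count concurrent intervals with a sweep; the peak is the room count.
Events (time:±→running): 0:+→1 2:-→0 6:+→1 8:+→2 9:+→3 … peak 3.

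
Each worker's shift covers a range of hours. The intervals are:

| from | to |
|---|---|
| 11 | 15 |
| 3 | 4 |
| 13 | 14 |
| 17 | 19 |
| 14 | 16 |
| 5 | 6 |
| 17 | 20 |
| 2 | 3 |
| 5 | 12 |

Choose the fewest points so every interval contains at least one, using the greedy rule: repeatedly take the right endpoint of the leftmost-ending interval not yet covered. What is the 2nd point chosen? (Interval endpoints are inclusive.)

Sort by right endpoint; whenever an interval is uncovered, place a point at its right end.
Sorted: [2,3] [3,4] [5,6] [5,12] [13,14] [11,15] [14,16] [17,19] [17,20]
{[2,3],[3,4]} hit by 3; {[5,6],[5,12]} hit by 6; {[13,14],[11,15],[14,16]} hit by 14; {[17,19],[17,20]} hit by 19.
Points: 3, 6, 14, 19 (4 total).

6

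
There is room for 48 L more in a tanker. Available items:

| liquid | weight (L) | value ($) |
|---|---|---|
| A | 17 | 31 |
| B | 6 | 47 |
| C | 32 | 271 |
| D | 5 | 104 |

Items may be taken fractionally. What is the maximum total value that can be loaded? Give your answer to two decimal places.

431.12

Order: D (104/5=20.80) > C (271/32=8.47) > B (47/6=7.83) > A (31/17=1.82)
Fill: take D (5 @ 104) → take C (32 @ 271) → take B (6 @ 47) → take 5/17 of A → 9.12; 48/48 used.
Total value = 431.12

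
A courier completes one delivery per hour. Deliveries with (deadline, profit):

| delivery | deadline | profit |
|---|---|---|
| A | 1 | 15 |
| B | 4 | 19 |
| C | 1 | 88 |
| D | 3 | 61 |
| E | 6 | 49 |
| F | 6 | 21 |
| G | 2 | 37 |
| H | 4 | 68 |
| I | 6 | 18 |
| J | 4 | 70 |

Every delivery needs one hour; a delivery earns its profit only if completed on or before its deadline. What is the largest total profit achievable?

By profit: C(d1,88), J(d4,70), H(d4,68), D(d3,61), E(d6,49), G(d2,37), F(d6,21), B(d4,19), I(d6,18), A(d1,15)
C→slot 1; J→slot 4; H→slot 3; D→slot 2; E→slot 6; G skipped; F→slot 5; B skipped; I skipped; A skipped.
Profit = 88 + 61 + 68 + 70 + 21 + 49 = 357

357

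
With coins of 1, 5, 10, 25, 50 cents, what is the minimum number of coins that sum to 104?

6

Use the largest denomination that fits, subtract, and repeat.
104 = 2×50 + 4×1
Total coins = 2 + 4 = 6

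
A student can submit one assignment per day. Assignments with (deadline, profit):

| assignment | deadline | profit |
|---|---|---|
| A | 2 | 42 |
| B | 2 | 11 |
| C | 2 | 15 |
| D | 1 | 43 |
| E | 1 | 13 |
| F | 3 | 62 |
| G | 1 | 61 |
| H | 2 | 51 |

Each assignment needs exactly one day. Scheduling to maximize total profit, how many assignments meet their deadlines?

By profit: F(d3,62), G(d1,61), H(d2,51), D(d1,43), A(d2,42), C(d2,15), E(d1,13), B(d2,11)
F→slot 3; G→slot 1; H→slot 2; D skipped; A skipped; C skipped; E skipped; B skipped.
3 of 8 scheduled.

3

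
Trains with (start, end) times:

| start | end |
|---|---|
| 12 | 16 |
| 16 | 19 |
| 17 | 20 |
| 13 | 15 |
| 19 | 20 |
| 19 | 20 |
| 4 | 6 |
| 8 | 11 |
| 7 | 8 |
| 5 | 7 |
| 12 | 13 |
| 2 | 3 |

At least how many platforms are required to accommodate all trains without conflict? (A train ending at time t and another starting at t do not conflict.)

3

Events (time:±→running): 2:+→1 3:-→0 4:+→1 5:+→2 6:-→1 7:-→0 7:+→1 8:-→0 8:+→1 11:-→0 12:+→1 12:+→2 13:-→1 13:+→2 15:-→1 16:-→0 16:+→1 17:+→2 19:-→1 19:+→2 19:+→3 … peak 3.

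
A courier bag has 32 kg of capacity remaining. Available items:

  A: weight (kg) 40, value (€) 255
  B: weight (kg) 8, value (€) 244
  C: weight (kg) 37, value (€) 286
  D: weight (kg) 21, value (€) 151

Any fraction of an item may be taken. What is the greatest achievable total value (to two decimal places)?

429.51

Greedy by value/weight ratio, highest first.
Ratios (sorted): B 30.50, C 7.73, D 7.19, A 6.38
take B (8 @ 244); take 24/37 of C → 185.51. Capacity used 32/32.
Total value = 429.51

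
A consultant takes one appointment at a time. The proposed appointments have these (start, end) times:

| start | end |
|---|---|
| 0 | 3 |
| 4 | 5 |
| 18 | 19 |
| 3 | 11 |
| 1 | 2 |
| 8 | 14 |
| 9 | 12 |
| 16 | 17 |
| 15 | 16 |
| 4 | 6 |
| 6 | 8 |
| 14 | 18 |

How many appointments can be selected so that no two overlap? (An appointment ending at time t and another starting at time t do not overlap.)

By end time: (1,2), (0,3), (4,5), (4,6), (6,8), (3,11), (9,12), (8,14), (15,16), (16,17), (14,18), (18,19).
Pick (1,2); next start ≥ 2 → (4,5); next start ≥ 5 → (6,8); next start ≥ 8 → (9,12); next start ≥ 12 → (15,16); next start ≥ 16 → (16,17); next start ≥ 17 → (18,19).
Selected 7 appointments.

7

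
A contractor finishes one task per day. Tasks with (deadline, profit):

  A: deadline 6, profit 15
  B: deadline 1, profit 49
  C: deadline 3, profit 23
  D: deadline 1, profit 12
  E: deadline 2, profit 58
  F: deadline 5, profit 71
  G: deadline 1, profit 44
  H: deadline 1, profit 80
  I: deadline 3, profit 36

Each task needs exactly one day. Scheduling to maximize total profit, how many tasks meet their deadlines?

5

Sort by profit descending; place each in the latest free slot ≤ its deadline.
Profit order: H=80 F=71 E=58 B=49 G=44 I=36 C=23 A=15 D=12
Assign: H→slot 1, F→slot 5, E→slot 2, B skipped, G skipped, I→slot 3, C skipped, A→slot 6, D skipped.
Slots: [1:H] [2:E] [3:I] [5:F] [6:A]
5 of 9 scheduled.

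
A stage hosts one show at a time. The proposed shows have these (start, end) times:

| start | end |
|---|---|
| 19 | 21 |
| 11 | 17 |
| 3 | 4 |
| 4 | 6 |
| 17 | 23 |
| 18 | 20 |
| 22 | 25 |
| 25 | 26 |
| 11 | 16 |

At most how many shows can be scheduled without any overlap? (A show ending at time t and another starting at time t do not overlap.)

6

Sorted by end: (3,4)  (4,6)  (11,16)  (11,17)  (18,20)  (19,21)  (17,23)  (22,25)  (25,26)
take (3,4); take (4,6); take (11,16); take (18,20); skip (19,21); take (22,25); take (25,26).
Selected 6 shows.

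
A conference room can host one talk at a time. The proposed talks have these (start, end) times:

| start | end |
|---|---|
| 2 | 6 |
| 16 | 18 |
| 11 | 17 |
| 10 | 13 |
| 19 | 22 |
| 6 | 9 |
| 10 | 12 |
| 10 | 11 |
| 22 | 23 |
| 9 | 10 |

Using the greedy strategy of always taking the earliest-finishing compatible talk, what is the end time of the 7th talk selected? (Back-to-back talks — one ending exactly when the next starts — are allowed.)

23

Sorted by end: (2,6)  (6,9)  (9,10)  (10,11)  (10,12)  (10,13)  (11,17)  (16,18)  (19,22)  (22,23)
take (2,6); take (6,9); take (9,10); take (10,11); take (11,17); take (19,22); take (22,23).
Selected: (2,6) (6,9) (9,10) (10,11) (11,17) (19,22) (22,23)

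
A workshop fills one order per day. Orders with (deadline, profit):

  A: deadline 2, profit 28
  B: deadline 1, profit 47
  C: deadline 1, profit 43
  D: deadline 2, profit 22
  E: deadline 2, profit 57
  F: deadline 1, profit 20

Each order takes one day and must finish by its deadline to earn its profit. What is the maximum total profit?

Take jobs in profit order; each goes to the latest open slot no later than its deadline.
By profit: E(d2,57), B(d1,47), C(d1,43), A(d2,28), D(d2,22), F(d1,20)
E→slot 2; B→slot 1; C skipped; A skipped; D skipped; F skipped.
Profit = 47 + 57 = 104

104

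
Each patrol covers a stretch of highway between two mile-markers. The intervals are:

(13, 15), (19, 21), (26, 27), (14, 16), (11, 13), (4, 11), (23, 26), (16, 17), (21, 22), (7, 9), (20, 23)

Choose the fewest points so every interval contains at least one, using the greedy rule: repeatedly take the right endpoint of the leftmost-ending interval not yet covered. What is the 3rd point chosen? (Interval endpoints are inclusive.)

16

By right end: [7,9]  [4,11]  [11,13]  [13,15]  [14,16]  [16,17]  [19,21]  [21,22]  [20,23]  [23,26]  [26,27]
[7,9] uncovered → point at 9; [11,13] uncovered → point at 13; [14,16] uncovered → point at 16; [19,21] uncovered → point at 21; [23,26] uncovered → point at 26.
Points: 9, 13, 16, 21, 26 (5 total).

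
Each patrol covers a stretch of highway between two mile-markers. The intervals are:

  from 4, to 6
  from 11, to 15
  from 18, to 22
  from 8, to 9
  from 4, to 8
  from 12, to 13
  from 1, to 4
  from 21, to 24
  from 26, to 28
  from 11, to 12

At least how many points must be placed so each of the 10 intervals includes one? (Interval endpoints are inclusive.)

5

Process intervals by earliest right end; each time one isn't hit yet, stab at its right endpoint.
Sorted: [1,4] [4,6] [4,8] [8,9] [11,12] [12,13] [11,15] [18,22] [21,24] [26,28]
{[1,4],[4,6],[4,8]} hit by 4; {[8,9]} hit by 9; {[11,12],[12,13],[11,15]} hit by 12; {[18,22],[21,24]} hit by 22; {[26,28]} hit by 28.
Points: 4, 9, 12, 22, 28 (5 total).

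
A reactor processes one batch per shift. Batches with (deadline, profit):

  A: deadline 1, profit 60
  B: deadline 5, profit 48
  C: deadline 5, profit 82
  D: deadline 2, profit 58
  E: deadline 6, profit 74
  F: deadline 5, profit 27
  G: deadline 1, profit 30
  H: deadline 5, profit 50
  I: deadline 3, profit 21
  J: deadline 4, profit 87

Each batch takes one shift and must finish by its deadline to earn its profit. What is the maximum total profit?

411

Sort by profit descending; place each in the latest free slot ≤ its deadline.
By profit: J(d4,87), C(d5,82), E(d6,74), A(d1,60), D(d2,58), H(d5,50), B(d5,48), G(d1,30), F(d5,27), I(d3,21)
J→slot 4; C→slot 5; E→slot 6; A→slot 1; D→slot 2; H→slot 3; B skipped; G skipped; F skipped; I skipped.
Profit = 60 + 58 + 50 + 87 + 82 + 74 = 411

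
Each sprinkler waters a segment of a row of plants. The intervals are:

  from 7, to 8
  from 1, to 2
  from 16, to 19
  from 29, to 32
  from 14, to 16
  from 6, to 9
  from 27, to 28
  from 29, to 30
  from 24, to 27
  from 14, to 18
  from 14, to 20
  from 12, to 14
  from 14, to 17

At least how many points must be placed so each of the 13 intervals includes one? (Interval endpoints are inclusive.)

6

Process intervals by earliest right end; each time one isn't hit yet, stab at its right endpoint.
Sorted: [1,2] [7,8] [6,9] [12,14] [14,16] [14,17] [14,18] [16,19] [14,20] [24,27] [27,28] [29,30] [29,32]
{[1,2]} hit by 2; {[7,8],[6,9]} hit by 8; {[12,14],[14,16],[14,17],[14,18]} hit by 14; {[16,19],[14,20]} hit by 19; {[24,27],[27,28]} hit by 27; {[29,30],[29,32]} hit by 30.
Points: 2, 8, 14, 19, 27, 30 (6 total).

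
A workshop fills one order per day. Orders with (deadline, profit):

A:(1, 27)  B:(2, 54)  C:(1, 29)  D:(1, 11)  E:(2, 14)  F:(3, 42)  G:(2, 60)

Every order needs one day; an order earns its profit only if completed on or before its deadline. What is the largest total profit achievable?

Sort by profit descending; place each in the latest free slot ≤ its deadline.
Profit order: G=60 B=54 F=42 C=29 A=27 E=14 D=11
Assign: G→slot 2, B→slot 1, F→slot 3, C skipped, A skipped, E skipped, D skipped.
Slots: [1:B] [2:G] [3:F]
Profit = 54 + 60 + 42 = 156

156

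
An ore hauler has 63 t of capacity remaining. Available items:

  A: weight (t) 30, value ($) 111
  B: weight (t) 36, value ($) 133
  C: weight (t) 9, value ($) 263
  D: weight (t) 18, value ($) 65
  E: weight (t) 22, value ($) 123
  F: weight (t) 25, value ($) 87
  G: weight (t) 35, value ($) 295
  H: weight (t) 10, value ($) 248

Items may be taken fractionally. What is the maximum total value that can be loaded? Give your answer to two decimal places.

856.32

Ratios (sorted): C 29.22, H 24.80, G 8.43, E 5.59, A 3.70, B 3.69, D 3.61, F 3.48
take C (9 @ 263); take H (10 @ 248); take G (35 @ 295); take 9/22 of E → 50.32. Capacity used 63/63.
Total value = 856.32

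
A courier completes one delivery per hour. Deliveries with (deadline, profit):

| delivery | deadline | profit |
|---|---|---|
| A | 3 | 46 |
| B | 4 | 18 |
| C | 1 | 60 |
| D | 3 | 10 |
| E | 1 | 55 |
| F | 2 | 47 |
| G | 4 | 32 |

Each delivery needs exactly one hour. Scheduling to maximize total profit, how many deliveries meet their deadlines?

4

Sort by profit descending; place each in the latest free slot ≤ its deadline.
By profit: C(d1,60), E(d1,55), F(d2,47), A(d3,46), G(d4,32), B(d4,18), D(d3,10)
C→slot 1; E skipped; F→slot 2; A→slot 3; G→slot 4; B skipped; D skipped.
4 of 7 scheduled.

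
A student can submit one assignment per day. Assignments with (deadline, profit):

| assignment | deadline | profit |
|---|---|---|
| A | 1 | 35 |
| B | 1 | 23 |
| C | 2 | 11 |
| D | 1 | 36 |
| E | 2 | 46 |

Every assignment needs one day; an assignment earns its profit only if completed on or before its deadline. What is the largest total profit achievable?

82

Sort by profit descending; place each in the latest free slot ≤ its deadline.
By profit: E(d2,46), D(d1,36), A(d1,35), B(d1,23), C(d2,11)
E→slot 2; D→slot 1; A skipped; B skipped; C skipped.
Profit = 36 + 46 = 82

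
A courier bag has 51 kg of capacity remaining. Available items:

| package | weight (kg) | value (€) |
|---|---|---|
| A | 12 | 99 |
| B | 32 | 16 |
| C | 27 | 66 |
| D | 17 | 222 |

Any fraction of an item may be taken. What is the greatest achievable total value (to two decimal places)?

374.78

Sort by value per unit weight and fill in that order.
Order: D (222/17=13.06) > A (99/12=8.25) > C (66/27=2.44) > B (16/32=0.50)
Fill: take D (17 @ 222) → take A (12 @ 99) → take 22/27 of C → 53.78; 51/51 used.
Total value = 374.78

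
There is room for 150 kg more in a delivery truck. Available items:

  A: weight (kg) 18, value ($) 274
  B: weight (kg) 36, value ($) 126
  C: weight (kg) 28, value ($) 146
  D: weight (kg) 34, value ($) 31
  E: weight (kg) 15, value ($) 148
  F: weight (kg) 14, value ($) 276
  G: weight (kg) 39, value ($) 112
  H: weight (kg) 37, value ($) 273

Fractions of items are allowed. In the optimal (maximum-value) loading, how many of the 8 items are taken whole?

Greedy by value/weight ratio, highest first.
Order: F (276/14=19.71) > A (274/18=15.22) > E (148/15=9.87) > H (273/37=7.38) > C (146/28=5.21) > B (126/36=3.50) > G (112/39=2.87) > D (31/34=0.91)
Fill: take F (14 @ 276) → take A (18 @ 274) → take E (15 @ 148) → take H (37 @ 273) → take C (28 @ 146) → take B (36 @ 126) → take 2/39 of G → 5.74; 150/150 used.
6 item(s) taken whole; one partial (take 2/39 of G).

6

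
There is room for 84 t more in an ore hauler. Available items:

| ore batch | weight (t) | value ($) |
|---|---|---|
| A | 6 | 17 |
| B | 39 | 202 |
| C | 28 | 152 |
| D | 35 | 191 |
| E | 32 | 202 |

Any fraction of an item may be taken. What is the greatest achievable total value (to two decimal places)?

485.29

Ratios (sorted): E 6.31, D 5.46, C 5.43, B 5.18, A 2.83
take E (32 @ 202); take D (35 @ 191); take 17/28 of C → 92.29. Capacity used 84/84.
Total value = 485.29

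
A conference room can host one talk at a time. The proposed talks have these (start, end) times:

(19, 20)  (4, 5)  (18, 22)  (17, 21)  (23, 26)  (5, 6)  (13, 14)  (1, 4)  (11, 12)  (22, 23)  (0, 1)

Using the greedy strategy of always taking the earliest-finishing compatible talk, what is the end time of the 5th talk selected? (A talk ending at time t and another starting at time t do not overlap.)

Sort by end time and greedily take each interval whose start is ≥ the last chosen end.
Sorted by end: (0,1)  (1,4)  (4,5)  (5,6)  (11,12)  (13,14)  (19,20)  (17,21)  (18,22)  (22,23)  (23,26)
take (0,1); take (1,4); take (4,5); take (5,6); take (11,12); take (13,14); take (19,20); skip (17,21); skip (18,22); take (22,23); take (23,26).
Selected: (0,1) (1,4) (4,5) (5,6) (11,12) (13,14) (19,20) (22,23) (23,26)

12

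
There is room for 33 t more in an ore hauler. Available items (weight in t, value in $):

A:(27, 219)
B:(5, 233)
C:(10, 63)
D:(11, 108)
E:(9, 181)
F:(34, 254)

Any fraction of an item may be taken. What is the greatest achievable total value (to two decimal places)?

Ratios (sorted): B 46.60, E 20.11, D 9.82, A 8.11, F 7.47, C 6.30
take B (5 @ 233); take E (9 @ 181); take D (11 @ 108); take 8/27 of A → 64.89. Capacity used 33/33.
Total value = 586.89

586.89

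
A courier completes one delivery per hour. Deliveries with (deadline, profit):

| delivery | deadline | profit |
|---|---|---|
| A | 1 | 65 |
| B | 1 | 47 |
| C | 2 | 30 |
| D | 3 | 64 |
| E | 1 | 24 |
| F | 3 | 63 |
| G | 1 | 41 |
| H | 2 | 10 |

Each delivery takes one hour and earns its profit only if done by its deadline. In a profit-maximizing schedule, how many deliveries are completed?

Sort by profit descending; place each in the latest free slot ≤ its deadline.
Profit order: A=65 D=64 F=63 B=47 G=41 C=30 E=24 H=10
Assign: A→slot 1, D→slot 3, F→slot 2, B skipped, G skipped, C skipped, E skipped, H skipped.
Slots: [1:A] [2:F] [3:D]
3 of 8 scheduled.

3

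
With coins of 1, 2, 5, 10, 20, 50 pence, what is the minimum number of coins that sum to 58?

4

Greedy: take as many of the largest coin as possible, then repeat with the remainder.
58 − 1×50→8 − 1×5→3 − 1×2→1 − 1×1→0
Total coins = 1 + 1 + 1 + 1 = 4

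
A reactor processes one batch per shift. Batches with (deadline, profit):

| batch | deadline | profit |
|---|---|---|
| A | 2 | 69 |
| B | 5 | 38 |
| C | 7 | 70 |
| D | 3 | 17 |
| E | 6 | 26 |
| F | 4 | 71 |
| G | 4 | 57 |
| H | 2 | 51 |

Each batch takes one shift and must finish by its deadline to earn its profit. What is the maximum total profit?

By profit: F(d4,71), C(d7,70), A(d2,69), G(d4,57), H(d2,51), B(d5,38), E(d6,26), D(d3,17)
F→slot 4; C→slot 7; A→slot 2; G→slot 3; H→slot 1; B→slot 5; E→slot 6; D skipped.
Profit = 51 + 69 + 57 + 71 + 38 + 26 + 70 = 382

382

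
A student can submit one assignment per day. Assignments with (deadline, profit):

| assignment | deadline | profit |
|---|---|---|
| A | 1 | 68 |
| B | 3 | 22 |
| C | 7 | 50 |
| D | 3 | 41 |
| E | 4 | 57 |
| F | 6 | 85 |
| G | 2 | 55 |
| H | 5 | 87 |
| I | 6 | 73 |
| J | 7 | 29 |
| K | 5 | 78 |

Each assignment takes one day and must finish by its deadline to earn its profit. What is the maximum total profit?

Profit order: H=87 F=85 K=78 I=73 A=68 E=57 G=55 C=50 D=41 J=29 B=22
Assign: H→slot 5, F→slot 6, K→slot 4, I→slot 3, A→slot 1, E→slot 2, G skipped, C→slot 7, D skipped, J skipped, B skipped.
Slots: [1:A] [2:E] [3:I] [4:K] [5:H] [6:F] [7:C]
Profit = 68 + 57 + 73 + 78 + 87 + 85 + 50 = 498

498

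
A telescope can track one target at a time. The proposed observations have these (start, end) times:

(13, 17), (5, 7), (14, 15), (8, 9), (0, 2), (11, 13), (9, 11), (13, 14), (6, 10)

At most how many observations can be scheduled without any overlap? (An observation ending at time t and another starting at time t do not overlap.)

By end time: (0,2), (5,7), (8,9), (6,10), (9,11), (11,13), (13,14), (14,15), (13,17).
Pick (0,2); next start ≥ 2 → (5,7); next start ≥ 7 → (8,9); next start ≥ 9 → (9,11); next start ≥ 11 → (11,13); next start ≥ 13 → (13,14); next start ≥ 14 → (14,15).
Selected 7 observations.

7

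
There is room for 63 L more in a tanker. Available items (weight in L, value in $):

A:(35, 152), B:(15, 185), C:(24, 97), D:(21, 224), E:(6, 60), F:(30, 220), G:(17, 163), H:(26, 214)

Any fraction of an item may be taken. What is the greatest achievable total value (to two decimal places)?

Sort by value per unit weight and fill in that order.
Ratios (sorted): B 12.33, D 10.67, E 10.00, G 9.59, H 8.23, F 7.33, A 4.34, C 4.04
take B (15 @ 185); take D (21 @ 224); take E (6 @ 60); take G (17 @ 163); take 4/26 of H → 32.92. Capacity used 63/63.
Total value = 664.92

664.92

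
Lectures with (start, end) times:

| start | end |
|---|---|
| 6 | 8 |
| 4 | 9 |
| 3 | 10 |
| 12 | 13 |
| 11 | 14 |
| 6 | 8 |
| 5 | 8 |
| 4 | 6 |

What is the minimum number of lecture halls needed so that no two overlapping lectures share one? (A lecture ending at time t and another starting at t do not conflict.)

starts: [3, 4, 4, 5, 6, 6, 11, 12]
ends:   [6, 8, 8, 8, 9, 10, 13, 14]
s3→1 s4→2 s4→3 s5→4 e6→3 s6→4 s6→5  — peak 5.

5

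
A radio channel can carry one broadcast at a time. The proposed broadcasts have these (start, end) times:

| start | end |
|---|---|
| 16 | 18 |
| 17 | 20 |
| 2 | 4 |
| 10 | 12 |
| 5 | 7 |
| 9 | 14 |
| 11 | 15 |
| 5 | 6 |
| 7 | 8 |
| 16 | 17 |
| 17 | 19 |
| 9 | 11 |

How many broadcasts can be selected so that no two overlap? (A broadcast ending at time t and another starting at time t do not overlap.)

7

Sorted by end: (2,4)  (5,6)  (5,7)  (7,8)  (9,11)  (10,12)  (9,14)  (11,15)  (16,17)  (16,18)  (17,19)  (17,20)
take (2,4); take (5,6); skip (5,7); take (7,8); take (9,11); take (11,15); take (16,17); skip (16,18); take (17,19).
Selected 7 broadcasts.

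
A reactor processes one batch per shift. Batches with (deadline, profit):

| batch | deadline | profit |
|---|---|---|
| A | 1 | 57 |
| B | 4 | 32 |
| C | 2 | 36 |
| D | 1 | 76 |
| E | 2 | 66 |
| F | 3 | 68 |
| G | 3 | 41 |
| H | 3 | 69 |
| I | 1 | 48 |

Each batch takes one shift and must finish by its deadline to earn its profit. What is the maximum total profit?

Sort by profit descending; place each in the latest free slot ≤ its deadline.
By profit: D(d1,76), H(d3,69), F(d3,68), E(d2,66), A(d1,57), I(d1,48), G(d3,41), C(d2,36), B(d4,32)
D→slot 1; H→slot 3; F→slot 2; E skipped; A skipped; I skipped; G skipped; C skipped; B→slot 4.
Profit = 76 + 68 + 69 + 32 = 245

245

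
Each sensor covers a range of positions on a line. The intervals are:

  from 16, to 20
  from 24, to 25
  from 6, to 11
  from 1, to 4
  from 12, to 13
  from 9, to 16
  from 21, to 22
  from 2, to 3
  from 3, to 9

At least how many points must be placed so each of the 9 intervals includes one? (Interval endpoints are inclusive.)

Process intervals by earliest right end; each time one isn't hit yet, stab at its right endpoint.
Sorted: [2,3] [1,4] [3,9] [6,11] [12,13] [9,16] [16,20] [21,22] [24,25]
{[2,3],[1,4],[3,9]} hit by 3; {[6,11]} hit by 11; {[12,13],[9,16]} hit by 13; {[16,20]} hit by 20; {[21,22]} hit by 22; {[24,25]} hit by 25.
Points: 3, 11, 13, 20, 22, 25 (6 total).

6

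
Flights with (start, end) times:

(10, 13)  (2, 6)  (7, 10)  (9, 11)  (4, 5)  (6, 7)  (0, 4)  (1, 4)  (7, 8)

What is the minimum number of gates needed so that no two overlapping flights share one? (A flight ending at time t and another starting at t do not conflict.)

Events (time:±→running): 0:+→1 1:+→2 2:+→3 … peak 3.

3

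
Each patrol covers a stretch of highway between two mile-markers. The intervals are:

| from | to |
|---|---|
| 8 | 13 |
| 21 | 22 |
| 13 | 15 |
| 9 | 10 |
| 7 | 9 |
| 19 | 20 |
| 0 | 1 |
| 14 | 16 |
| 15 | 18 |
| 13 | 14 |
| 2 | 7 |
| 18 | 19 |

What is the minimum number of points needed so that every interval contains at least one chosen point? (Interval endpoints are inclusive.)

Process intervals by earliest right end; each time one isn't hit yet, stab at its right endpoint.
By right end: [0,1]  [2,7]  [7,9]  [9,10]  [8,13]  [13,14]  [13,15]  [14,16]  [15,18]  [18,19]  [19,20]  [21,22]
[0,1] uncovered → point at 1; [2,7] uncovered → point at 7; [9,10] uncovered → point at 10; [13,14] uncovered → point at 14; [15,18] uncovered → point at 18; [19,20] uncovered → point at 20; [21,22] uncovered → point at 22.
Points: 1, 7, 10, 14, 18, 20, 22 (7 total).

7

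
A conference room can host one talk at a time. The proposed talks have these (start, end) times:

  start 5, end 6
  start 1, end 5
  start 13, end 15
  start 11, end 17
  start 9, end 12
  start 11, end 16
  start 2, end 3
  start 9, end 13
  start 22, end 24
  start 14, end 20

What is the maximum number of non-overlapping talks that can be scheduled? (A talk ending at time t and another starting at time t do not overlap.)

5

Order by finish time; keep every interval that doesn't clash with the previous kept one.
Sorted by end: (2,3)  (1,5)  (5,6)  (9,12)  (9,13)  (13,15)  (11,16)  (11,17)  (14,20)  (22,24)
take (2,3); take (5,6); take (9,12); skip (9,13); take (13,15); take (22,24).
Selected 5 talks.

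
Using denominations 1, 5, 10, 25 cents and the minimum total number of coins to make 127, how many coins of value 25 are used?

5

127 − 5×25→2 − 2×1→0
Count of 25: 5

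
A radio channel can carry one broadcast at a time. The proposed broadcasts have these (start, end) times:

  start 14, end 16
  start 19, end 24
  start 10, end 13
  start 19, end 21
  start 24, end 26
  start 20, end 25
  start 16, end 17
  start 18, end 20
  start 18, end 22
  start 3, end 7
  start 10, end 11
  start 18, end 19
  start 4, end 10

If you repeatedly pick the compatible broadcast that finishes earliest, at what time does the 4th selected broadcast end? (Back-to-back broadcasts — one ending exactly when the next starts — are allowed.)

17

Sort by end time and greedily take each interval whose start is ≥ the last chosen end.
Sorted by end: (3,7)  (4,10)  (10,11)  (10,13)  (14,16)  (16,17)  (18,19)  (18,20)  (19,21)  (18,22)  (19,24)  (20,25)  (24,26)
take (3,7); take (10,11); skip (10,13); take (14,16); take (16,17); take (18,19); take (19,21); take (24,26).
Selected: (3,7) (10,11) (14,16) (16,17) (18,19) (19,21) (24,26)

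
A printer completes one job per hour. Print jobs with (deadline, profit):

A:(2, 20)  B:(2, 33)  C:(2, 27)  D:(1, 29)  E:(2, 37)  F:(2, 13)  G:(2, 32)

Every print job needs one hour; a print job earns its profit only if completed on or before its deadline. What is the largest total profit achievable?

Profit order: E=37 B=33 G=32 D=29 C=27 A=20 F=13
Assign: E→slot 2, B→slot 1, G skipped, D skipped, C skipped, A skipped, F skipped.
Slots: [1:B] [2:E]
Profit = 33 + 37 = 70

70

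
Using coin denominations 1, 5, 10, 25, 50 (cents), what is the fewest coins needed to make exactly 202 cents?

6

202 = 4×50 + 2×1
Total coins = 4 + 2 = 6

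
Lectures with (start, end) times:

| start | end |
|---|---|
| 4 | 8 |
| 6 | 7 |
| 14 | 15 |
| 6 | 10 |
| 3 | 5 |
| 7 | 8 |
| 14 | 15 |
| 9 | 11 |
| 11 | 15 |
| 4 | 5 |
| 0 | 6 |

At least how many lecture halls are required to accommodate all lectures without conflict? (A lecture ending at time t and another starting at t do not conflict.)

4

Count concurrent intervals with a sweep; the peak is the room count.
Events (time:±→running): 0:+→1 3:+→2 4:+→3 4:+→4 … peak 4.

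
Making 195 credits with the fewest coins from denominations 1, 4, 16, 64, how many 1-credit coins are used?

3

Use the largest denomination that fits, subtract, and repeat.
195 = 3×64 + 3×1
Count of 1: 3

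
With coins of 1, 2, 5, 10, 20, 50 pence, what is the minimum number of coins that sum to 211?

6

Greedy: take as many of the largest coin as possible, then repeat with the remainder.
211 = 4×50 + 1×10 + 1×1
Total coins = 4 + 1 + 1 = 6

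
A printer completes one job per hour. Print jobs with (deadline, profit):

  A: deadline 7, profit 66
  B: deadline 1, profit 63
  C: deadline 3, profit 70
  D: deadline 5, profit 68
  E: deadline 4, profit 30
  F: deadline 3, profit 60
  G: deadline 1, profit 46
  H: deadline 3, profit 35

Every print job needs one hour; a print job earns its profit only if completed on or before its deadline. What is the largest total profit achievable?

357

Sort by profit descending; place each in the latest free slot ≤ its deadline.
Profit order: C=70 D=68 A=66 B=63 F=60 G=46 H=35 E=30
Assign: C→slot 3, D→slot 5, A→slot 7, B→slot 1, F→slot 2, G skipped, H skipped, E→slot 4.
Slots: [1:B] [2:F] [3:C] [4:E] [5:D] [7:A]
Profit = 63 + 60 + 70 + 30 + 68 + 66 = 357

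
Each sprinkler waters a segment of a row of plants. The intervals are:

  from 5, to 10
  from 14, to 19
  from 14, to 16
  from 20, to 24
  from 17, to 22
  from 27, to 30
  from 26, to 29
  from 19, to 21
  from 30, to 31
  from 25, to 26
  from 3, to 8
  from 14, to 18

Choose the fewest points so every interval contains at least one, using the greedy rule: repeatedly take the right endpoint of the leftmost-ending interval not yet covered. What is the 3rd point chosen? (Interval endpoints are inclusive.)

Sort by right endpoint; whenever an interval is uncovered, place a point at its right end.
Sorted: [3,8] [5,10] [14,16] [14,18] [14,19] [19,21] [17,22] [20,24] [25,26] [26,29] [27,30] [30,31]
{[3,8],[5,10]} hit by 8; {[14,16],[14,18],[14,19]} hit by 16; {[19,21],[17,22],[20,24]} hit by 21; {[25,26],[26,29]} hit by 26; {[27,30],[30,31]} hit by 30.
Points: 8, 16, 21, 26, 30 (5 total).

21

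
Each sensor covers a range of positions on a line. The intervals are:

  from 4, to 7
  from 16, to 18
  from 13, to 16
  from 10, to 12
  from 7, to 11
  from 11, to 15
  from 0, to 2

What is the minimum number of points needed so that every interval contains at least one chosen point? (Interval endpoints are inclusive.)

By right end: [0,2]  [4,7]  [7,11]  [10,12]  [11,15]  [13,16]  [16,18]
[0,2] uncovered → point at 2; [4,7] uncovered → point at 7; [10,12] uncovered → point at 12; [13,16] uncovered → point at 16.
Points: 2, 7, 12, 16 (4 total).

4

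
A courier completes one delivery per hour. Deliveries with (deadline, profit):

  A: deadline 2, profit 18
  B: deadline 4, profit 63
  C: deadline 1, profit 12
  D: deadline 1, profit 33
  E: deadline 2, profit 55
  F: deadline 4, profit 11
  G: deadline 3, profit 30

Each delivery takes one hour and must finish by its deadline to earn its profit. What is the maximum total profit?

181

Take jobs in profit order; each goes to the latest open slot no later than its deadline.
By profit: B(d4,63), E(d2,55), D(d1,33), G(d3,30), A(d2,18), C(d1,12), F(d4,11)
B→slot 4; E→slot 2; D→slot 1; G→slot 3; A skipped; C skipped; F skipped.
Profit = 33 + 55 + 30 + 63 = 181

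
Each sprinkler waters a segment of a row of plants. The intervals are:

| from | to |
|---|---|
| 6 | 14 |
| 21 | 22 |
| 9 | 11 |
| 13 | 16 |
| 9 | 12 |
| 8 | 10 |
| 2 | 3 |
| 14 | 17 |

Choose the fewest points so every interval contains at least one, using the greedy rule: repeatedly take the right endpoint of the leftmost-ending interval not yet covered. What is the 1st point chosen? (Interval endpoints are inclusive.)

3

Sorted: [2,3] [8,10] [9,11] [9,12] [6,14] [13,16] [14,17] [21,22]
{[2,3]} hit by 3; {[8,10],[9,11],[9,12],[6,14]} hit by 10; {[13,16],[14,17]} hit by 16; {[21,22]} hit by 22.
Points: 3, 10, 16, 22 (4 total).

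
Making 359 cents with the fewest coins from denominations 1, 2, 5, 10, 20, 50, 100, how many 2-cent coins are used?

Use the largest denomination that fits, subtract, and repeat.
359 − 3×100→59 − 1×50→9 − 1×5→4 − 2×2→0
Count of 2: 2

2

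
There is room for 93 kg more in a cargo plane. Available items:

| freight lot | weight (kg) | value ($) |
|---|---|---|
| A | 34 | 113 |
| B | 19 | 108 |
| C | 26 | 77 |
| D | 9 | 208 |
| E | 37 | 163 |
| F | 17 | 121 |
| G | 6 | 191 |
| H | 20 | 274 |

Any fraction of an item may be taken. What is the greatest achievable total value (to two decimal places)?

998.92

Sort by value per unit weight and fill in that order.
Order: G (191/6=31.83) > D (208/9=23.11) > H (274/20=13.70) > F (121/17=7.12) > B (108/19=5.68) > E (163/37=4.41) > A (113/34=3.32) > C (77/26=2.96)
Fill: take G (6 @ 191) → take D (9 @ 208) → take H (20 @ 274) → take F (17 @ 121) → take B (19 @ 108) → take 22/37 of E → 96.92; 93/93 used.
Total value = 998.92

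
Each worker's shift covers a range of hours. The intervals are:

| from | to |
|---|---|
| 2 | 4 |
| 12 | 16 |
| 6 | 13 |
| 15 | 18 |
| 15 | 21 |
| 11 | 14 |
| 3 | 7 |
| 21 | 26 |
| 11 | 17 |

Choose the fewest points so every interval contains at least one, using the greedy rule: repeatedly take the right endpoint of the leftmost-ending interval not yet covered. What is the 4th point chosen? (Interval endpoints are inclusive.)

Process intervals by earliest right end; each time one isn't hit yet, stab at its right endpoint.
Sorted: [2,4] [3,7] [6,13] [11,14] [12,16] [11,17] [15,18] [15,21] [21,26]
{[2,4],[3,7]} hit by 4; {[6,13],[11,14],[12,16],[11,17]} hit by 13; {[15,18],[15,21]} hit by 18; {[21,26]} hit by 26.
Points: 4, 13, 18, 26 (4 total).

26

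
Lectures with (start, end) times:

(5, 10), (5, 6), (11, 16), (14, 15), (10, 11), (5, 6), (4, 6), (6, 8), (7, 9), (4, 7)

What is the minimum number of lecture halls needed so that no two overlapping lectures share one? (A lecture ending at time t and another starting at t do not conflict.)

5

Events (time:±→running): 4:+→1 4:+→2 5:+→3 5:+→4 5:+→5 … peak 5.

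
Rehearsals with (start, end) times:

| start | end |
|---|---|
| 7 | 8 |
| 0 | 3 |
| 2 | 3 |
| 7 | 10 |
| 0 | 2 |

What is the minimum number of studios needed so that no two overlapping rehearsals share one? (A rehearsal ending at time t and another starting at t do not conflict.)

starts: [0, 0, 2, 7, 7]
ends:   [2, 3, 3, 8, 10]
s0→1 s0→2  — peak 2.

2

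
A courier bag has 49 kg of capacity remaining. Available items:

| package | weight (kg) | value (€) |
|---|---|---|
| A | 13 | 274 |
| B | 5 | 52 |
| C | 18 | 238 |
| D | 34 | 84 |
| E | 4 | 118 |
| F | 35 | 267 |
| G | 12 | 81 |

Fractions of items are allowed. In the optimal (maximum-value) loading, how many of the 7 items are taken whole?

4

Ratios (sorted): E 29.50, A 21.08, C 13.22, B 10.40, F 7.63, G 6.75, D 2.47
take E (4 @ 118); take A (13 @ 274); take C (18 @ 238); take B (5 @ 52); take 9/35 of F → 68.66. Capacity used 49/49.
4 item(s) taken whole; one partial (take 9/35 of F).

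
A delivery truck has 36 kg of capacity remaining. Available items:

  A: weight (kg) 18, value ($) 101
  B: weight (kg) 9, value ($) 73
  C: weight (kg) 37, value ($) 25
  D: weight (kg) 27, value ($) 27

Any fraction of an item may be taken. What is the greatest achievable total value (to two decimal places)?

Ratios (sorted): B 8.11, A 5.61, D 1.00, C 0.68
take B (9 @ 73); take A (18 @ 101); take 9/27 of D → 9.00. Capacity used 36/36.
Total value = 183.00

183.00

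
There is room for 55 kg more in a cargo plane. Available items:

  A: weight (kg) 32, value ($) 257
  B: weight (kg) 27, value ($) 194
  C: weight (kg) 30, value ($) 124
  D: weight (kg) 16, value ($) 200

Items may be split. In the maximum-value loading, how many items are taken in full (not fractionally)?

Ratios (sorted): D 12.50, A 8.03, B 7.19, C 4.13
take D (16 @ 200); take A (32 @ 257); take 7/27 of B → 50.30. Capacity used 55/55.
2 item(s) taken whole; one partial (take 7/27 of B).

2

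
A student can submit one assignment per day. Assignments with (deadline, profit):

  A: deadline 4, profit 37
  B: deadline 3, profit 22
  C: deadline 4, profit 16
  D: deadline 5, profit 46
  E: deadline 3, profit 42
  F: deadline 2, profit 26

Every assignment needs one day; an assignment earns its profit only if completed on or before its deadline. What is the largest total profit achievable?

Profit order: D=46 E=42 A=37 F=26 B=22 C=16
Assign: D→slot 5, E→slot 3, A→slot 4, F→slot 2, B→slot 1, C skipped.
Slots: [1:B] [2:F] [3:E] [4:A] [5:D]
Profit = 22 + 26 + 42 + 37 + 46 = 173

173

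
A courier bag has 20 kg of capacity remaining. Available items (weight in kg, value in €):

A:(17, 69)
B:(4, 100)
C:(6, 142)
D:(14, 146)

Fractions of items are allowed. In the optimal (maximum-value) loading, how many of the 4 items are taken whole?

Ratios (sorted): B 25.00, C 23.67, D 10.43, A 4.06
take B (4 @ 100); take C (6 @ 142); take 10/14 of D → 104.29. Capacity used 20/20.
2 item(s) taken whole; one partial (take 10/14 of D).

2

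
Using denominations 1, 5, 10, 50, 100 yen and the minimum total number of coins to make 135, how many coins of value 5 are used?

Greedy: take as many of the largest coin as possible, then repeat with the remainder.
135 − 1×100→35 − 3×10→5 − 1×5→0
Count of 5: 1

1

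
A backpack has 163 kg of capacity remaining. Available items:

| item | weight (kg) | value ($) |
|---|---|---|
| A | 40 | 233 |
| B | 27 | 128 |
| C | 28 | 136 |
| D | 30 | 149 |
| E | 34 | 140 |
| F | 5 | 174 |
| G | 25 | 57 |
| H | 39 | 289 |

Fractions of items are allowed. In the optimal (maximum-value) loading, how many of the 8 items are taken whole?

Order: F (174/5=34.80) > H (289/39=7.41) > A (233/40=5.83) > D (149/30=4.97) > C (136/28=4.86) > B (128/27=4.74) > E (140/34=4.12) > G (57/25=2.28)
Fill: take F (5 @ 174) → take H (39 @ 289) → take A (40 @ 233) → take D (30 @ 149) → take C (28 @ 136) → take 21/27 of B → 99.56; 163/163 used.
5 item(s) taken whole; one partial (take 21/27 of B).

5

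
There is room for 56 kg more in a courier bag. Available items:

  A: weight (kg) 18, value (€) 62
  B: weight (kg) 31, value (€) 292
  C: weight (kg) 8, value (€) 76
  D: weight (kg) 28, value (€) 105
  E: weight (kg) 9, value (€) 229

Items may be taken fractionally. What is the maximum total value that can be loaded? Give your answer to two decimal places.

627.00

Ratios (sorted): E 25.44, C 9.50, B 9.42, D 3.75, A 3.44
take E (9 @ 229); take C (8 @ 76); take B (31 @ 292); take 8/28 of D → 30.00. Capacity used 56/56.
Total value = 627.00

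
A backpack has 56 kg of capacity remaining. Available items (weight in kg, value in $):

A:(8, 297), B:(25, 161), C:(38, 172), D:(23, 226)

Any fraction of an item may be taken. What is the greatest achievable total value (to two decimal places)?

684.00

Greedy by value/weight ratio, highest first.
Order: A (297/8=37.12) > D (226/23=9.83) > B (161/25=6.44) > C (172/38=4.53)
Fill: take A (8 @ 297) → take D (23 @ 226) → take B (25 @ 161); 56/56 used.
Total value = 684.00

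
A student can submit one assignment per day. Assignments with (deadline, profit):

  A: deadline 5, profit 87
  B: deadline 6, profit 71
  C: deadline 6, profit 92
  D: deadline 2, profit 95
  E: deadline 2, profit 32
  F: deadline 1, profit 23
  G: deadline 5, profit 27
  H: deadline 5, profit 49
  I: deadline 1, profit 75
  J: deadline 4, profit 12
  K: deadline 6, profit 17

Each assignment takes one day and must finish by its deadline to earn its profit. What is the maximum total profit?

By profit: D(d2,95), C(d6,92), A(d5,87), I(d1,75), B(d6,71), H(d5,49), E(d2,32), G(d5,27), F(d1,23), K(d6,17), J(d4,12)
D→slot 2; C→slot 6; A→slot 5; I→slot 1; B→slot 4; H→slot 3; E skipped; G skipped; F skipped; K skipped; J skipped.
Profit = 75 + 95 + 49 + 71 + 87 + 92 = 469

469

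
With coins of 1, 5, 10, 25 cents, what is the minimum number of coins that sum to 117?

8

Greedy: take as many of the largest coin as possible, then repeat with the remainder.
117 = 4×25 + 1×10 + 1×5 + 2×1
Total coins = 4 + 1 + 1 + 2 = 8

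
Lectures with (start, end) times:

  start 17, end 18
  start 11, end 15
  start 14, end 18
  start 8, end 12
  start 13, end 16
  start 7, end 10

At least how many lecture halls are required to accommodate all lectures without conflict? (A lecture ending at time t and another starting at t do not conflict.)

starts: [7, 8, 11, 13, 14, 17]
ends:   [10, 12, 15, 16, 18, 18]
s7→1 s8→2 e10→1 s11→2 e12→1 s13→2 s14→3  — peak 3.

3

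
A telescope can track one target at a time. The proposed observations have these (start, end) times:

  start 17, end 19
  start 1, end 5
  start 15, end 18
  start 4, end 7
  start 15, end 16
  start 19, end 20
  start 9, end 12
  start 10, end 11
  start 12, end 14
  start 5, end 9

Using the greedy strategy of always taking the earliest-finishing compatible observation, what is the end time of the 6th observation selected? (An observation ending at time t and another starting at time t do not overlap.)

By end time: (1,5), (4,7), (5,9), (10,11), (9,12), (12,14), (15,16), (15,18), (17,19), (19,20).
Pick (1,5); next start ≥ 5 → (5,9); next start ≥ 9 → (10,11); next start ≥ 11 → (12,14); next start ≥ 14 → (15,16); next start ≥ 16 → (17,19); next start ≥ 19 → (19,20).
Selected: (1,5) (5,9) (10,11) (12,14) (15,16) (17,19) (19,20)

19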